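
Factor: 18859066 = 2^1*229^1* 41177^1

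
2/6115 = 2/6115 = 0.00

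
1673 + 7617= 9290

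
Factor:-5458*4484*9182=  - 224717256304 = -2^4*19^1*59^1 * 2729^1*4591^1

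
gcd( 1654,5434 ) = 2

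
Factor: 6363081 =3^2*19^1*127^1*293^1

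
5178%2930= 2248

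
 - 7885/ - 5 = 1577/1 = 1577.00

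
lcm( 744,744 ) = 744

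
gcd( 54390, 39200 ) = 490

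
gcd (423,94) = 47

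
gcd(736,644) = 92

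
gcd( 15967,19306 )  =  7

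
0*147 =0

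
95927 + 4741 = 100668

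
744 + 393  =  1137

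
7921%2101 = 1618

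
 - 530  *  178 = -94340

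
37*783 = 28971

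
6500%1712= 1364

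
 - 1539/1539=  - 1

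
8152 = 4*2038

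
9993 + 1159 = 11152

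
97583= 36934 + 60649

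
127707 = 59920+67787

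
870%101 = 62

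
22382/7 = 3197+3/7 = 3197.43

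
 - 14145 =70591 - 84736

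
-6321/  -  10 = 6321/10  =  632.10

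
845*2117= 1788865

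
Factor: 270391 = 11^1*47^1 * 523^1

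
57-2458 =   -  2401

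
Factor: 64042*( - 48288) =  - 3092460096= - 2^6*3^1 * 11^1*41^1*71^1 * 503^1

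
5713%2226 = 1261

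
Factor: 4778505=3^2*5^1*106189^1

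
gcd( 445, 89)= 89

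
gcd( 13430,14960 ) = 170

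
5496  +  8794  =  14290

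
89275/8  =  11159 + 3/8  =  11159.38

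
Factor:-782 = - 2^1*17^1*23^1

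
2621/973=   2 + 675/973 =2.69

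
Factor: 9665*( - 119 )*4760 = -5474642600 = - 2^3*5^2*7^2*17^2*1933^1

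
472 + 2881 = 3353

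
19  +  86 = 105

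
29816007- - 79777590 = 109593597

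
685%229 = 227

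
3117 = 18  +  3099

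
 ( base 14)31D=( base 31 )JQ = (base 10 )615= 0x267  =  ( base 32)J7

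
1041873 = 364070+677803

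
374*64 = 23936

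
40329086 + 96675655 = 137004741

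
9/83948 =9/83948  =  0.00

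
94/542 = 47/271 = 0.17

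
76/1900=1/25 = 0.04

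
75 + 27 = 102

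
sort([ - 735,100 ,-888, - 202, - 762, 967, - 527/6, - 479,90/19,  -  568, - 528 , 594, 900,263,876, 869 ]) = [ - 888, - 762, - 735, - 568, - 528, - 479, - 202,  -  527/6 , 90/19, 100,263, 594 , 869, 876,900,967 ] 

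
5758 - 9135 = - 3377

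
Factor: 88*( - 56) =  - 4928=- 2^6*7^1*11^1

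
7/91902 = 7/91902 = 0.00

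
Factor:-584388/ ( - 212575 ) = 2^2*3^3*5^( - 2)*7^1*11^(  -  1) = 756/275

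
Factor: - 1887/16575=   -  5^( - 2) * 13^( - 1)*37^1 = -37/325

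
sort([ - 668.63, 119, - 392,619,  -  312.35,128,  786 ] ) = [ - 668.63,  -  392,  -  312.35,  119,128,  619,  786]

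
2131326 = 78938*27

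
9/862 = 9/862 =0.01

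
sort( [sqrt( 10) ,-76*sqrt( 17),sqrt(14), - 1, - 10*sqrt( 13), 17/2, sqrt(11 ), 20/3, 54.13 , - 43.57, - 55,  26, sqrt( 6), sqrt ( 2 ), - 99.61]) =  [ - 76*sqrt(17 ), - 99.61, - 55, - 43.57, - 10*sqrt( 13), - 1, sqrt( 2 ), sqrt( 6), sqrt( 10),sqrt( 11 ),sqrt (14),  20/3,17/2, 26,  54.13] 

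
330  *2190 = 722700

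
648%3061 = 648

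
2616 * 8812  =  23052192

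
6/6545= 6/6545 = 0.00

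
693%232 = 229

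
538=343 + 195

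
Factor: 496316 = 2^2*127^1*977^1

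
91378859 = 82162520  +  9216339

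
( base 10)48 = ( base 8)60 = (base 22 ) 24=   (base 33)1F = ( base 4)300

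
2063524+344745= 2408269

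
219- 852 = -633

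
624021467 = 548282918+75738549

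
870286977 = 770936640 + 99350337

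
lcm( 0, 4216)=0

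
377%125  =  2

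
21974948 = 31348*701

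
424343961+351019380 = 775363341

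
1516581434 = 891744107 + 624837327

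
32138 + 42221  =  74359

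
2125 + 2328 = 4453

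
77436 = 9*8604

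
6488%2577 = 1334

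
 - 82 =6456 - 6538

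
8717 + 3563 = 12280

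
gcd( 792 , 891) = 99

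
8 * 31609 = 252872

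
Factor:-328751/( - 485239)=521^1*769^(  -  1) = 521/769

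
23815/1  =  23815 = 23815.00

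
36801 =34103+2698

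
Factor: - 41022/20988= - 43/22 =- 2^( - 1 )*11^(  -  1)*43^1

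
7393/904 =7393/904 = 8.18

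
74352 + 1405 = 75757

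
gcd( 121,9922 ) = 121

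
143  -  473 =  - 330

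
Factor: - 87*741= - 64467 = - 3^2 * 13^1*19^1*29^1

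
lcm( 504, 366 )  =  30744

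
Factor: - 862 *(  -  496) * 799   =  2^5 * 17^1 * 31^1*47^1* 431^1 = 341614048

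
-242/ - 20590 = 121/10295 = 0.01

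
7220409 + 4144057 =11364466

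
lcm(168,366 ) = 10248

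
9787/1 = 9787 = 9787.00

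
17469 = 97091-79622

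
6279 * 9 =56511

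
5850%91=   26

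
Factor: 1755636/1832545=2^2*3^1*5^(-1)*11^ (-2 )*13^( - 1)*23^1*233^( - 1)*6361^1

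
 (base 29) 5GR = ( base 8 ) 11130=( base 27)6bp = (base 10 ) 4696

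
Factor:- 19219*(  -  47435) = 911653265  =  5^1*53^1*179^1*19219^1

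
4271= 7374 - 3103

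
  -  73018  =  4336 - 77354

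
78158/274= 39079/137 = 285.25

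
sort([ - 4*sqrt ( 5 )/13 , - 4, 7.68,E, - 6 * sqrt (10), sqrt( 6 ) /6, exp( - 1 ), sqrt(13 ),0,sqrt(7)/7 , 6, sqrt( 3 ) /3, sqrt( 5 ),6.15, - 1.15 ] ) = [- 6*sqrt(10 ),-4, - 1.15, - 4* sqrt( 5)/13, 0, exp( - 1 ), sqrt( 7 ) /7,sqrt(6 ) /6, sqrt(3) /3,sqrt(5), E, sqrt(13 ),  6,6.15,7.68] 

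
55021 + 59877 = 114898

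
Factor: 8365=5^1*7^1*239^1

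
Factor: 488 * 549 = 2^3 * 3^2*61^2 = 267912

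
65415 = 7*9345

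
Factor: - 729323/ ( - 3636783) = 3^(-2)*7^1*23^( - 1)*43^1 *2423^1*17569^ ( - 1)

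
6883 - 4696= 2187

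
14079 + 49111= 63190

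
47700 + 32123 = 79823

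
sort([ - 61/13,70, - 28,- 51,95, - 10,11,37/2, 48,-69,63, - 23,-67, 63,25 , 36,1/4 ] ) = [- 69 , - 67 ,-51,- 28, - 23, - 10, - 61/13  ,  1/4,11,37/2  ,  25 , 36,  48 , 63, 63, 70,95 ] 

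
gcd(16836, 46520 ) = 4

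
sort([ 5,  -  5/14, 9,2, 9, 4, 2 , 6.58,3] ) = [ - 5/14,2 , 2,3, 4,5,  6.58,9, 9]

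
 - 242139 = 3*(-80713 )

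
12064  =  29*416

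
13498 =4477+9021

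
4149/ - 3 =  - 1383/1 =-  1383.00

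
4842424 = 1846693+2995731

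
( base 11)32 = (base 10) 35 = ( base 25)1a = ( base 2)100011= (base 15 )25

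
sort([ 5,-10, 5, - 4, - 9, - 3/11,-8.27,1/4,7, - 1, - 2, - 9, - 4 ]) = [ - 10,- 9, - 9, - 8.27 ,-4, - 4, - 2, - 1,-3/11,1/4, 5 , 5, 7 ] 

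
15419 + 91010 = 106429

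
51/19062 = 17/6354 = 0.00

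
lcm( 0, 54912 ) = 0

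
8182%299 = 109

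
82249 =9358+72891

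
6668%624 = 428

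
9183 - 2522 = 6661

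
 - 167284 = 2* ( - 83642) 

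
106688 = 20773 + 85915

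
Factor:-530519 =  - 11^1* 17^1*2837^1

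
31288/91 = 31288/91 = 343.82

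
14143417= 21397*661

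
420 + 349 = 769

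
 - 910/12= -455/6 = - 75.83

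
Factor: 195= 3^1 *5^1*13^1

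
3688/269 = 13+191/269 = 13.71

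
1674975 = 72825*23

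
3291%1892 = 1399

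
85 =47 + 38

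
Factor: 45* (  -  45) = -3^4*5^2 = - 2025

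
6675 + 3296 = 9971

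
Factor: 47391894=2^1* 3^2*11^1 * 37^1* 6469^1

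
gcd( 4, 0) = 4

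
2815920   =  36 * 78220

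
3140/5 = 628 = 628.00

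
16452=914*18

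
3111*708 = 2202588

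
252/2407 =252/2407 = 0.10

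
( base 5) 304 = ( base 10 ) 79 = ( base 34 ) 2B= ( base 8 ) 117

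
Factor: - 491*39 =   -  3^1*13^1 *491^1 = - 19149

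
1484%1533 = 1484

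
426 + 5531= 5957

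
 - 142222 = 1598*(-89 ) 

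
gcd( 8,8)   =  8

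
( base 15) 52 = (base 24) 35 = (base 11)70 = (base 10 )77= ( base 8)115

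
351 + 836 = 1187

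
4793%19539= 4793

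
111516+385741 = 497257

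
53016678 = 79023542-26006864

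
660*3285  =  2168100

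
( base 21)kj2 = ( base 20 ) 1311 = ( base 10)9221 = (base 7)35612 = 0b10010000000101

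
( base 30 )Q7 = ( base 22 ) 1dh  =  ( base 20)1j7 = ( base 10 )787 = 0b1100010011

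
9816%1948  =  76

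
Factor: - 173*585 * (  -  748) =2^2*3^2*5^1*11^1*13^1*17^1*173^1 = 75701340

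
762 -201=561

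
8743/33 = 264 + 31/33 = 264.94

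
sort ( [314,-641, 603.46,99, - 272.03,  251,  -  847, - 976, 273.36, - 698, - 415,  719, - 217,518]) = [ - 976 , - 847,  -  698 , - 641, - 415, - 272.03,  -  217,99 , 251,273.36, 314 , 518, 603.46,719]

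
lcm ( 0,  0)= 0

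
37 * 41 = 1517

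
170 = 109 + 61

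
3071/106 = 3071/106 = 28.97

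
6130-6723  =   - 593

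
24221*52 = 1259492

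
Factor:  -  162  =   - 2^1*3^4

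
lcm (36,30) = 180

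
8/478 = 4/239  =  0.02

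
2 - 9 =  - 7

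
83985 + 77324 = 161309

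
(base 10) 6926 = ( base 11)5227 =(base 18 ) 136e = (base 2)1101100001110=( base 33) 6BT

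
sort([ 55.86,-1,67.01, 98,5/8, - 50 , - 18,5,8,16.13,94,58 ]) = [ -50,  -  18  ,-1,5/8,5,8,16.13,55.86, 58, 67.01,  94,98 ]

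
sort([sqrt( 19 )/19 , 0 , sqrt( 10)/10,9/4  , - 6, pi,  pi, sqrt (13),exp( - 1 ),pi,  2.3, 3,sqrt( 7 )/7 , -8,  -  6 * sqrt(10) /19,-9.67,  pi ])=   [ - 9.67, - 8, - 6, - 6*sqrt(10) /19, 0, sqrt(19)/19,sqrt( 10 ) /10, exp( - 1) , sqrt(7) /7,  9/4, 2.3,  3, pi,pi, pi,pi,sqrt( 13 )]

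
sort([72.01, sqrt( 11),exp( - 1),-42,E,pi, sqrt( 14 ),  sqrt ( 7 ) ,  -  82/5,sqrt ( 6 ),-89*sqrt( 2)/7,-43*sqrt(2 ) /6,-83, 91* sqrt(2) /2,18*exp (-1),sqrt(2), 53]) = [ - 83, - 42, -89*sqrt( 2)/7,-82/5, - 43*sqrt( 2) /6, exp( - 1 ), sqrt(2 ), sqrt(6) , sqrt(7 ), E, pi, sqrt(11 ),  sqrt( 14), 18*exp( - 1 ), 53, 91*sqrt( 2)/2 , 72.01 ] 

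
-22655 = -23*985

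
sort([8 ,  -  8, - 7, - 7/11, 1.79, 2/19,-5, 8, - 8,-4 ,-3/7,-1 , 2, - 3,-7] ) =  [ - 8, - 8,-7, - 7 ,  -  5, - 4,- 3, - 1, - 7/11, - 3/7, 2/19 , 1.79, 2,8,  8 ] 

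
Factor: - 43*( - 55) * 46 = 2^1*5^1 * 11^1*23^1*43^1 = 108790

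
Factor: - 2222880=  - 2^5 * 3^1*5^1*11^1 * 421^1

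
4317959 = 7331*589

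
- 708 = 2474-3182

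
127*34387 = 4367149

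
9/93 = 3/31 = 0.10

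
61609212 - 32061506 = 29547706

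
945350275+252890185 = 1198240460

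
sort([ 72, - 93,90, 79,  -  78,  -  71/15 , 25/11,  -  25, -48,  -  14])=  [ - 93,  -  78, - 48, - 25,-14, - 71/15,25/11,72,79 , 90] 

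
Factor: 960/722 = 480/361 = 2^5*3^1*5^1*  19^( -2)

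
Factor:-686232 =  - 2^3*3^5*353^1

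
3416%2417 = 999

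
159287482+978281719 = 1137569201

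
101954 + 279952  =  381906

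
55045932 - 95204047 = - 40158115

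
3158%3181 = 3158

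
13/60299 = 13/60299 = 0.00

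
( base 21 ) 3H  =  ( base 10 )80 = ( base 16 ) 50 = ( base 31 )2I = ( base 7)143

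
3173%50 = 23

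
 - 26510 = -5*5302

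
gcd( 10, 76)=2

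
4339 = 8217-3878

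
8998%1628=858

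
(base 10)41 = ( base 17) 27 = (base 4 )221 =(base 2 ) 101001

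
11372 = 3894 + 7478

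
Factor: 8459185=5^1 * 7^1*241691^1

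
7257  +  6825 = 14082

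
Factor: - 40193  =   - 40193^1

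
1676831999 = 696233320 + 980598679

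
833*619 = 515627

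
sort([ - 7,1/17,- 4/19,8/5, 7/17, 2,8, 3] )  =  [ - 7, - 4/19, 1/17, 7/17, 8/5, 2, 3, 8] 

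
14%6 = 2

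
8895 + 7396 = 16291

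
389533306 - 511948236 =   -  122414930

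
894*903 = 807282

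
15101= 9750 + 5351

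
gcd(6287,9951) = 1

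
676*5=3380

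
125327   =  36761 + 88566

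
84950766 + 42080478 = 127031244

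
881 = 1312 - 431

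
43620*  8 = 348960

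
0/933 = 0  =  0.00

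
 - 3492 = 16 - 3508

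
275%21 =2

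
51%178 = 51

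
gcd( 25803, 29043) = 9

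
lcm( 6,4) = 12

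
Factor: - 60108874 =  - 2^1*7^1 * 233^1*18427^1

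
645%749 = 645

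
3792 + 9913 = 13705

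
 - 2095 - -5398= 3303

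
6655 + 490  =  7145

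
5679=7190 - 1511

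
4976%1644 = 44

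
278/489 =278/489 = 0.57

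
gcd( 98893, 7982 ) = 1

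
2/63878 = 1/31939  =  0.00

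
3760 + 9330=13090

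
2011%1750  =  261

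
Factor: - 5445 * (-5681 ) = 3^2*5^1*11^2*13^1*19^1*23^1 =30933045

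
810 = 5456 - 4646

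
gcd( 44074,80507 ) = 1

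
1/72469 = 1/72469 = 0.00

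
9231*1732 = 15988092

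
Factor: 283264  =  2^7*2213^1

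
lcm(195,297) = 19305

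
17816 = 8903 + 8913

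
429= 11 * 39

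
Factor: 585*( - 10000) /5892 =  - 2^2*3^1*5^5*13^1*491^( -1) = - 487500/491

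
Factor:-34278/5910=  - 29/5 = - 5^( - 1 )*29^1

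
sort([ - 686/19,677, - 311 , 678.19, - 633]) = [ - 633, - 311, - 686/19, 677,678.19 ] 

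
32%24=8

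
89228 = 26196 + 63032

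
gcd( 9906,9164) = 2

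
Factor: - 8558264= - 2^3* 11^1*13^1*7481^1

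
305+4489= 4794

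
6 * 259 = 1554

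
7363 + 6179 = 13542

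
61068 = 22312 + 38756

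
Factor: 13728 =2^5 * 3^1*11^1*13^1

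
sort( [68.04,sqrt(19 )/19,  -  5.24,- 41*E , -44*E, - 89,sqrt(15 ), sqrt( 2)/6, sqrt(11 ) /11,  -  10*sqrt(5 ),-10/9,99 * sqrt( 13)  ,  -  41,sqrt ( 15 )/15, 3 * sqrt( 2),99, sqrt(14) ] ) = [ -44*E, - 41 *E, - 89,  -  41, - 10*sqrt(5 ),  -  5.24 , - 10/9,sqrt(19) /19,sqrt(2 )/6,  sqrt(15 )/15,sqrt(11) /11, sqrt(14 ), sqrt(15), 3*sqrt(2),68.04, 99,99*sqrt(13 ) ] 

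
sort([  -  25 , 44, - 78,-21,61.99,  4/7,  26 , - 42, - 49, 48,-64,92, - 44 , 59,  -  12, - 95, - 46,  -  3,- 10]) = [-95,  -  78, - 64,-49,-46, - 44,-42 , - 25,-21 , - 12, - 10, - 3,4/7,26,44,  48,59,61.99,92] 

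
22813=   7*3259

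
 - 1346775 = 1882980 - 3229755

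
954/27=35 + 1/3 = 35.33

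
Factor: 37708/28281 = 4/3  =  2^2 * 3^( - 1 )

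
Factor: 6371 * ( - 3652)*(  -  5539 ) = 128875314788=2^2*11^1*23^1*29^1*83^1*191^1*277^1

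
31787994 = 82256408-50468414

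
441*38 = 16758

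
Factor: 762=2^1 * 3^1*127^1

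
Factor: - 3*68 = - 2^2* 3^1*17^1 = -  204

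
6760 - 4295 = 2465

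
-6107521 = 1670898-7778419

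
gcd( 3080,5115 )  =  55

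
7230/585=12 + 14/39= 12.36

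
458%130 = 68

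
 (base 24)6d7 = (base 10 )3775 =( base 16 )EBF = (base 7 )14002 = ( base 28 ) 4mn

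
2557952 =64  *39968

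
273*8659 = 2363907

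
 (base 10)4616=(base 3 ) 20022222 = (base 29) 5e5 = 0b1001000001000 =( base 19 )CEI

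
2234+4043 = 6277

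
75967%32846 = 10275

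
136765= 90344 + 46421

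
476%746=476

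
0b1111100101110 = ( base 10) 7982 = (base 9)11848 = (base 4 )1330232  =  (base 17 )1aa9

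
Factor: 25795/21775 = 5^ ( - 1)*7^1*11^1 * 13^( - 1) = 77/65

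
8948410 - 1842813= 7105597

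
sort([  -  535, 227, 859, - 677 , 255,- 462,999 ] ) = [ - 677, - 535, - 462,  227, 255, 859, 999 ] 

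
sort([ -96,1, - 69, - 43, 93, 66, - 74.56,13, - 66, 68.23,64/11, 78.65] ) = [ -96, - 74.56, -69, -66,- 43, 1,64/11, 13, 66, 68.23, 78.65 , 93] 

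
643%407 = 236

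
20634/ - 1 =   -  20634/1 = - 20634.00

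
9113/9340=9113/9340 = 0.98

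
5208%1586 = 450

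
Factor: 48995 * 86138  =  4220331310 = 2^1*5^1 * 13^1*41^1*239^1*3313^1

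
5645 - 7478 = -1833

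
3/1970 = 3/1970 = 0.00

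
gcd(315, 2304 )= 9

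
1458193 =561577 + 896616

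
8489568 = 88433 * 96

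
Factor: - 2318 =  - 2^1*19^1*61^1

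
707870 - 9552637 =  - 8844767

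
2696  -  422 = 2274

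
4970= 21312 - 16342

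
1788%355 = 13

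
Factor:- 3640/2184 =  - 5/3 = - 3^( - 1 ) * 5^1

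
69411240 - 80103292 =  - 10692052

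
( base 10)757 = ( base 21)1f1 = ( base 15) 357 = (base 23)19l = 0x2f5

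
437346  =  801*546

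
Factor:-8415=-3^2*5^1*11^1 * 17^1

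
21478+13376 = 34854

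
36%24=12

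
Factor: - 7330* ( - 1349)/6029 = 9888170/6029= 2^1*5^1*19^1*71^1*733^1*6029^(-1) 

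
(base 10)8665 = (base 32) 8EP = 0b10000111011001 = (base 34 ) 7gt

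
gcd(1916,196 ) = 4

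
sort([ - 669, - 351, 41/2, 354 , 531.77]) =[ - 669,-351, 41/2, 354, 531.77 ] 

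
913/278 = 913/278 = 3.28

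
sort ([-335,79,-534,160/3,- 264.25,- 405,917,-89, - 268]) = [-534, - 405,-335,-268,-264.25, -89, 160/3,79, 917 ] 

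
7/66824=7/66824=0.00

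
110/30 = 3 +2/3 = 3.67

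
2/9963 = 2/9963 = 0.00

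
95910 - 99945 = -4035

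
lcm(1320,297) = 11880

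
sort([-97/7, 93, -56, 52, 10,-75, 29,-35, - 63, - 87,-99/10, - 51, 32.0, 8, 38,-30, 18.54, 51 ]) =[-87 ,  -  75, - 63, - 56, - 51,-35, - 30, - 97/7,-99/10,8, 10,18.54 , 29 , 32.0, 38, 51,52, 93]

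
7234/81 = 89 + 25/81 = 89.31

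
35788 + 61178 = 96966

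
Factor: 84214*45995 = 2^1*5^1 * 13^1*41^1*79^1*9199^1 = 3873422930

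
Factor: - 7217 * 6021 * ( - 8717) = 3^3*7^1*23^1*223^1 * 379^1*1031^1 =378784656369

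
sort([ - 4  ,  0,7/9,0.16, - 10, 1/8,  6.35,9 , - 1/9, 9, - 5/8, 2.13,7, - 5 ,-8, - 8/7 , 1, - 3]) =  [ - 10,  -  8, - 5  , - 4, - 3, - 8/7,-5/8, - 1/9,0,1/8, 0.16,7/9, 1,2.13,6.35,  7, 9, 9]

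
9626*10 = 96260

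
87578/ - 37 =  - 2367+ 1/37 = - 2366.97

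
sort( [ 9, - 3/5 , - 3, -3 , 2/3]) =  [  -  3, - 3, - 3/5,2/3, 9] 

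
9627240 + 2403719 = 12030959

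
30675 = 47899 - 17224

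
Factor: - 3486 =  - 2^1*3^1 * 7^1*83^1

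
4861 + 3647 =8508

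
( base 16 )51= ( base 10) 81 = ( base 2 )1010001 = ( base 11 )74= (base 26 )33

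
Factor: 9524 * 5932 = 56496368 = 2^4*1483^1*2381^1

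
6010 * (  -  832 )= - 5000320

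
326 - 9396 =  - 9070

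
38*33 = 1254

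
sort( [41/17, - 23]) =[ - 23 , 41/17]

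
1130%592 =538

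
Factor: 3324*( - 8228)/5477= - 2^4*3^1 * 11^2*17^1*277^1* 5477^( - 1) = - 27349872/5477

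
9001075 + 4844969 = 13846044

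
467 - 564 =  - 97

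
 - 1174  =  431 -1605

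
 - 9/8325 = -1/925 = -  0.00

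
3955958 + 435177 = 4391135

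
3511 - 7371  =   - 3860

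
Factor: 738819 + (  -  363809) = 2^1  *5^1 * 37501^1 = 375010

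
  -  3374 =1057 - 4431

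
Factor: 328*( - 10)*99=-2^4*3^2*5^1*11^1*41^1 = - 324720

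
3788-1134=2654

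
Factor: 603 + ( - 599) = 4 = 2^2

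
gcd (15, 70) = 5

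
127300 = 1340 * 95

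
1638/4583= 1638/4583 = 0.36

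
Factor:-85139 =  - 19^1*4481^1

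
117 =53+64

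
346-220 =126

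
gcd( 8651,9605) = 1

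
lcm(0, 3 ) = 0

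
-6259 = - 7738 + 1479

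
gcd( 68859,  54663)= 21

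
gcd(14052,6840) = 12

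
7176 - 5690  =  1486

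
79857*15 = 1197855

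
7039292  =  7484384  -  445092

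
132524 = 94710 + 37814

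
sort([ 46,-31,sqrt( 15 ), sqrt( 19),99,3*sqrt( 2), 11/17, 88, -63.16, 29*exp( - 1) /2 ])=[ - 63.16,-31, 11/17, sqrt ( 15),3*sqrt( 2), sqrt(19 ),29*exp(  -  1) /2,46, 88 , 99 ] 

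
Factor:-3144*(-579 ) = 1820376 = 2^3*3^2*131^1*193^1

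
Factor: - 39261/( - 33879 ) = 569/491 = 491^( - 1)* 569^1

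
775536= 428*1812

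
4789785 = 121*39585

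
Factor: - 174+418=2^2*61^1=244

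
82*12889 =1056898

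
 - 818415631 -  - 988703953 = 170288322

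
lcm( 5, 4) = 20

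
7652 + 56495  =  64147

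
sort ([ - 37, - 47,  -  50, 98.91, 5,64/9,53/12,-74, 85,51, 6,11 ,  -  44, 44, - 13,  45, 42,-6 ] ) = [ - 74, -50, - 47,- 44, - 37,-13, - 6, 53/12,5,6,64/9, 11,42, 44, 45,51, 85,98.91]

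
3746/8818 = 1873/4409 = 0.42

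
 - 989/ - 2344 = 989/2344 = 0.42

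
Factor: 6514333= 7^1*930619^1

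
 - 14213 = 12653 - 26866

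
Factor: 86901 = 3^1 * 83^1 * 349^1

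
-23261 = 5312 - 28573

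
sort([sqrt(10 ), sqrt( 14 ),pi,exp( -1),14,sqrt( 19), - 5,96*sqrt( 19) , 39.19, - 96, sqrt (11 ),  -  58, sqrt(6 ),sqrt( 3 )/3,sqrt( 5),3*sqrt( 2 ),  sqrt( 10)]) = [  -  96,  -  58,- 5,exp( - 1 ),sqrt(3)/3 , sqrt( 5), sqrt( 6 ),pi, sqrt( 10 ),sqrt( 10),sqrt(11 ),sqrt(14), 3*sqrt( 2 ),sqrt( 19),14,39.19,96*sqrt(19 )]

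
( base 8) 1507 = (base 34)on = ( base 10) 839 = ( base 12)59B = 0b1101000111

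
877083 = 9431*93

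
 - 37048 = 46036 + -83084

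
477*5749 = 2742273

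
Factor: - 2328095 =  - 5^1*7^1*11^1*6047^1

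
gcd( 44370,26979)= 51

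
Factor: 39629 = 23^1*1723^1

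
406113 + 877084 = 1283197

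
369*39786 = 14681034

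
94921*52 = 4935892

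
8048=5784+2264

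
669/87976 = 669/87976  =  0.01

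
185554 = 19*9766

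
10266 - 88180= - 77914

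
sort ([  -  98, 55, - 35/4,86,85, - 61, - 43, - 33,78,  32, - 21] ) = [  -  98, - 61, - 43, -33 , - 21, - 35/4, 32,  55,78,  85,86 ] 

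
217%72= 1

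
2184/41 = 2184/41 = 53.27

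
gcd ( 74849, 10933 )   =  841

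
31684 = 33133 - 1449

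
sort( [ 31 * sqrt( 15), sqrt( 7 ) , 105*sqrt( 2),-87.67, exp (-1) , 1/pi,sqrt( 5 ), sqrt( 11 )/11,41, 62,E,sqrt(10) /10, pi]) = [ -87.67, sqrt( 11) /11,sqrt(10)/10, 1/pi, exp (-1),sqrt(5), sqrt( 7 ),E, pi,  41, 62,31 * sqrt (15 ),105 * sqrt(2) ] 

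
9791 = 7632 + 2159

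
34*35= 1190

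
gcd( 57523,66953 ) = 943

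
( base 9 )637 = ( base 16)208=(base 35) EU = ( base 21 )13g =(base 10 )520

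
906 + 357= 1263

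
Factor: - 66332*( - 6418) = 425718776 = 2^3*7^1* 23^1*103^1*3209^1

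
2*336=672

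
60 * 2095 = 125700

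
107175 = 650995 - 543820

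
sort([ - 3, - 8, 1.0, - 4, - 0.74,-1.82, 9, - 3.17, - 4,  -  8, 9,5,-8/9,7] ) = [ - 8,- 8, - 4, - 4,- 3.17, - 3, - 1.82 , - 8/9,- 0.74, 1.0,5,7, 9, 9] 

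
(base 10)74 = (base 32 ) 2a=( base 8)112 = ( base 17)46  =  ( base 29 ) 2g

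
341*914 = 311674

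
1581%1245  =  336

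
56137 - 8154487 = -8098350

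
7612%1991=1639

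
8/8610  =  4/4305= 0.00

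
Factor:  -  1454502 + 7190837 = 5736335 = 5^1*11^1 * 104297^1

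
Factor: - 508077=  - 3^2 * 56453^1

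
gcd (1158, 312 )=6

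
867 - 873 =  - 6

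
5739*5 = 28695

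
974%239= 18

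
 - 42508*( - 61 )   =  2592988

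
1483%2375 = 1483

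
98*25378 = 2487044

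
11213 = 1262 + 9951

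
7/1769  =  7/1769= 0.00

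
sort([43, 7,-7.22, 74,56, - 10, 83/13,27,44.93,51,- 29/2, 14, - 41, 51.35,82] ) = [ - 41, - 29/2,-10,  -  7.22,83/13,7,14,27,43, 44.93, 51,51.35,56,74,82] 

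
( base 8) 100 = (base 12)54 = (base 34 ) 1U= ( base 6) 144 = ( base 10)64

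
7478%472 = 398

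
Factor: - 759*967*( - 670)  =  491748510 = 2^1*3^1*5^1*11^1*23^1*67^1*967^1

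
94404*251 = 23695404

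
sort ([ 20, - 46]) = [ -46, 20]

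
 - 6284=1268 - 7552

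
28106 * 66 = 1854996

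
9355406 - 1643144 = 7712262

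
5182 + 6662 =11844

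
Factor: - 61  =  -61^1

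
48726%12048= 534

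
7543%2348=499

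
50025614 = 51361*974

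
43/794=43/794  =  0.05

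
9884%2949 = 1037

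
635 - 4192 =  - 3557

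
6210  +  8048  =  14258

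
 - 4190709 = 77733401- 81924110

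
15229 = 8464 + 6765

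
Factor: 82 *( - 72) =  - 2^4*3^2*41^1 = - 5904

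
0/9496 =0 = 0.00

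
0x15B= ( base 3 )110212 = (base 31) B6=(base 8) 533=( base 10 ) 347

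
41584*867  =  36053328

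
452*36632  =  16557664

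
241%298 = 241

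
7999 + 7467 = 15466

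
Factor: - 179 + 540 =361  =  19^2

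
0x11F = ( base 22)d1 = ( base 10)287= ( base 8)437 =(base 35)87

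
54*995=53730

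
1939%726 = 487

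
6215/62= 100 + 15/62= 100.24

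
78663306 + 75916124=154579430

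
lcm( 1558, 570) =23370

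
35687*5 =178435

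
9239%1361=1073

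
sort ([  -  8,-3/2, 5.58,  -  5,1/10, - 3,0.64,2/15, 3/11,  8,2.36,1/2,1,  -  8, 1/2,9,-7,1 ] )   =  [  -  8, - 8 ,-7,-5, - 3, - 3/2,1/10,2/15,3/11,1/2,1/2,  0.64,1,1,2.36,5.58 , 8,9]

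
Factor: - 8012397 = - 3^1*1019^1*2621^1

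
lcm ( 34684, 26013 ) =104052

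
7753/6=1292 +1/6 = 1292.17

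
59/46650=59/46650  =  0.00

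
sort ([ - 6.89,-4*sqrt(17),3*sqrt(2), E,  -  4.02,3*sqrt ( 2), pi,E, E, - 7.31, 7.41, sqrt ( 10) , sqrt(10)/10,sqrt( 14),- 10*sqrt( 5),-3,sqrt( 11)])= [  -  10*sqrt (5),  -  4*sqrt(17),-7.31, -6.89, - 4.02,-3, sqrt ( 10)/10, E, E, E, pi,sqrt(10 ),sqrt(11), sqrt(14), 3*sqrt(2), 3*sqrt(2),7.41 ] 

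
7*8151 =57057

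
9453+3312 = 12765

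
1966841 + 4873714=6840555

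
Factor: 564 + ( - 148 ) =2^5*13^1 = 416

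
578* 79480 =45939440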